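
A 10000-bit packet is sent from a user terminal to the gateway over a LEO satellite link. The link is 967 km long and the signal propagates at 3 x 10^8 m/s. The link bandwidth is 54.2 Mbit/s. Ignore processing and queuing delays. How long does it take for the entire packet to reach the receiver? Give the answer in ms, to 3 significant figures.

Transmission delay = L/R = 10000 / 54200000 = 0.184502 ms.
Propagation delay = d/s = 967000 m / 300000000 m/s = 3.22333 ms.
Total = 3.41 ms.

3.41 ms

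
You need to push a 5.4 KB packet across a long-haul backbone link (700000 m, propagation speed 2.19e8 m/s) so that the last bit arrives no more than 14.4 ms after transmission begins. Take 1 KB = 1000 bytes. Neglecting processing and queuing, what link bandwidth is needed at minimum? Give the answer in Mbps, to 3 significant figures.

3.86 Mbps

L = 43200 bits.
Propagation delay = 700000 / 219000000 = 3.19635 ms.
Transmission budget = 14.4 − 3.19635 = 11.2037 ms.
R ≥ L / t_tx = 43200 bits / 0.0112037 s = 3.86 Mbps.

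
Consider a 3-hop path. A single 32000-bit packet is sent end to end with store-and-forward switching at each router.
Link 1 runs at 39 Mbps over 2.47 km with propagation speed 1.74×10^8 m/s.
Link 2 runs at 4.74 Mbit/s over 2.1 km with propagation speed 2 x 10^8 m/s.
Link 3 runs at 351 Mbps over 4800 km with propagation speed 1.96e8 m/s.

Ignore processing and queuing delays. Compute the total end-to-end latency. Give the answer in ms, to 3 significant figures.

32.2 ms

Transmission delays (L/R per hop): 0.820513, 6.75105, 0.0911681 ms; sum = 7.66274 ms.
Propagation delays (d/s per hop): 0.0141954, 0.0105, 24.4898 ms; sum = 24.5145 ms.
End-to-end = 32.2 ms.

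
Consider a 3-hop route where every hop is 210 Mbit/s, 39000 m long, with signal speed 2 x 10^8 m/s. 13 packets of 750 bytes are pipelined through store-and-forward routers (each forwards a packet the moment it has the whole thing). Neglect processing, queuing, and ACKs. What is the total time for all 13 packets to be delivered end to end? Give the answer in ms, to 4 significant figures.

1.014 ms

Per-hop transmission t_tx = L/R = 6000/210000000 = 0.0285714 ms.
Per-hop propagation t_prop = 39000/200000000 = 0.195 ms.
Pipeline fill: first packet needs 3·t_tx to clear all hops; remaining 12 packets each add one t_tx.
Total = (3+13-1)·t_tx + 3·t_prop = 15·0.0285714 + 3·0.195 = 1.014 ms.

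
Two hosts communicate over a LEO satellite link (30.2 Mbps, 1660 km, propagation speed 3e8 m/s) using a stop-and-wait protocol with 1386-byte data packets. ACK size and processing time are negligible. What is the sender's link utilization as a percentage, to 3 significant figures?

t_tx = L/R = 11088/30200000 = 0.000367152 s.
t_prop = 1660000/300000000 = 0.00553333 s; RTT = 0.0110667 s.
Cycle = t_tx + RTT = 0.0114338 s.
Utilization = t_tx / cycle = 0.000367152/0.0114338 = 3.21 %.

3.21 %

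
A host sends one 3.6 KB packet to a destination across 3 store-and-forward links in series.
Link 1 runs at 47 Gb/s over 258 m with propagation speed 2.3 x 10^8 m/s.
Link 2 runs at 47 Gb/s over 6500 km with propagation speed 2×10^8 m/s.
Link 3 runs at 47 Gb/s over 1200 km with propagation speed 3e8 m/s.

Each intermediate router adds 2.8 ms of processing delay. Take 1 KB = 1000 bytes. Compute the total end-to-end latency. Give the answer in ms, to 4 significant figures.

42.10 ms

L = 28800 bits.
Transmission delay per hop = L/R = 28800/47000000000 = 0.000612766 ms; 3 hops → 0.0018383 ms.
Propagation delays (d/s per hop): 0.00112174, 32.5, 4 ms; sum = 36.5011 ms.
Processing at 2 router(s): 2 × 2.8 ms = 5.6 ms.
End-to-end = 42.10 ms.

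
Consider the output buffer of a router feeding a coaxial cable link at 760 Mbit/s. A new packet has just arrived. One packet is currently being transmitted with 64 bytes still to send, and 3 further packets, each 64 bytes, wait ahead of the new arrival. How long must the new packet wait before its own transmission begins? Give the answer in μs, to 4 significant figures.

Each queued packet: L/R = 512/760000000 = 0.673684 μs.
3 queued → 2.02105 μs.
Plus remaining 512 bits of current packet: 0.673684 μs.
Queuing delay = 2.695 μs.

2.695 μs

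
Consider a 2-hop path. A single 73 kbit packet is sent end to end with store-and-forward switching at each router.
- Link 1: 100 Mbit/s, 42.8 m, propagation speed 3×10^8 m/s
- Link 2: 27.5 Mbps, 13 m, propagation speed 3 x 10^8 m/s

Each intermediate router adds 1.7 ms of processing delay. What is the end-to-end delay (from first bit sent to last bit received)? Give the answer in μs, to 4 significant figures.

5085 μs

L = 73000 bits.
Transmission delays (L/R per hop): 730, 2654.55 μs; sum = 3384.55 μs.
Propagation delays (d/s per hop): 0.142667, 0.0433333 μs; sum = 0.186 μs.
Processing at 1 router(s): 1 × 1.7 ms = 1700 μs.
End-to-end = 5085 μs.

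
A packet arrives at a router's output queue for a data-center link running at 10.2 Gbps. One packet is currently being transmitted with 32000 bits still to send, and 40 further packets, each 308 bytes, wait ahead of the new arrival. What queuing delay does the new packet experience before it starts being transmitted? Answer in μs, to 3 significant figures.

Each queued packet: L/R = 2464/10200000000 = 0.241569 μs.
40 queued → 9.66275 μs.
Plus remaining 32000 bits of current packet: 3.13725 μs.
Queuing delay = 12.8 μs.

12.8 μs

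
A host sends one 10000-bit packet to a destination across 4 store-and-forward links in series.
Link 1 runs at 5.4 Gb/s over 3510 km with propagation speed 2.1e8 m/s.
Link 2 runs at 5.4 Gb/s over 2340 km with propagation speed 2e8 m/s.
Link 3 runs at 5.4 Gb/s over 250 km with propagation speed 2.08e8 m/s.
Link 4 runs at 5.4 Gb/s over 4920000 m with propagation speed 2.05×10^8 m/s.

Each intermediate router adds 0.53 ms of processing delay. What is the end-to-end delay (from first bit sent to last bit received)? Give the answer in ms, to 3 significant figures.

55.2 ms

Transmission delay per hop = L/R = 10000/5400000000 = 0.00185185 ms; 4 hops → 0.00740741 ms.
Propagation delays (d/s per hop): 16.7143, 11.7, 1.20192, 24 ms; sum = 53.6162 ms.
Processing at 3 router(s): 3 × 0.53 ms = 1.59 ms.
End-to-end = 55.2 ms.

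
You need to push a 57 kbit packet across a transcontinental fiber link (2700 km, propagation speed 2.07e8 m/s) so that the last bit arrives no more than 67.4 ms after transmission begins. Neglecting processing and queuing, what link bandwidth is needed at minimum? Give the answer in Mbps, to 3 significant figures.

Propagation delay = 2700000 / 2.07e+08 = 13.0435 ms.
Transmission budget = 67.4 − 13.0435 = 54.3565 ms.
R ≥ L / t_tx = 57000 bits / 0.0543565 s = 1.05 Mbps.

1.05 Mbps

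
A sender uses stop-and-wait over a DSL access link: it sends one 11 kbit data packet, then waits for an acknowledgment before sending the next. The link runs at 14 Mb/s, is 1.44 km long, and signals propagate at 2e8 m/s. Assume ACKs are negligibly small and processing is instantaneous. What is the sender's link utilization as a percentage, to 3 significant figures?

t_tx = L/R = 11000/14000000 = 0.000785714 s.
t_prop = 1440/200000000 = 7.2e-06 s; RTT = 1.44e-05 s.
Cycle = t_tx + RTT = 0.000800114 s.
Utilization = t_tx / cycle = 0.000785714/0.000800114 = 98.2 %.

98.2 %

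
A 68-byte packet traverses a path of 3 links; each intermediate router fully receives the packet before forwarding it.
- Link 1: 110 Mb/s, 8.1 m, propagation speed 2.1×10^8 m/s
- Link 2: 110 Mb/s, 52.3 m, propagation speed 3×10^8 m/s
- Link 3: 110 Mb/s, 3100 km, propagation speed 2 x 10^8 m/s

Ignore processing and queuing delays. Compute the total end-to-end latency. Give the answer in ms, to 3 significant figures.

L = 68 × 8 = 544 bits.
Transmission delay per hop = L/R = 544/110000000 = 0.00494545 ms; 3 hops → 0.0148364 ms.
Propagation delays (d/s per hop): 3.85714e-05, 0.000174333, 15.5 ms; sum = 15.5002 ms.
End-to-end = 15.5 ms.

15.5 ms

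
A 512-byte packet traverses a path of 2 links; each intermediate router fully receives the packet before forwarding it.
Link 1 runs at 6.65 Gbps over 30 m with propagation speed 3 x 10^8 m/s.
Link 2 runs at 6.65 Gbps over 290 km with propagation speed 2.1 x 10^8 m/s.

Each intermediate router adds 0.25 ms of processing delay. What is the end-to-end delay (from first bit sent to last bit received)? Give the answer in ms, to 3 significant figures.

L = 512 × 8 = 4096 bits.
Transmission delay per hop = L/R = 4096/6650000000 = 0.00061594 ms; 2 hops → 0.00123188 ms.
Propagation delays (d/s per hop): 0.0001, 1.38095 ms; sum = 1.38105 ms.
Processing at 1 router(s): 1 × 0.25 ms = 0.25 ms.
End-to-end = 1.63 ms.

1.63 ms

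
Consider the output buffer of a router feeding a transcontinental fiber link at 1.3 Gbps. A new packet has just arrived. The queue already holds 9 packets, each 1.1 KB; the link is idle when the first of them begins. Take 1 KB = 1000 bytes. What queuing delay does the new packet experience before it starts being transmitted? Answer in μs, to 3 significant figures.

Each queued packet: L/R = 8800/1300000000 = 6.76923 μs.
9 queued → 60.9231 μs.
Queuing delay = 60.9 μs.

60.9 μs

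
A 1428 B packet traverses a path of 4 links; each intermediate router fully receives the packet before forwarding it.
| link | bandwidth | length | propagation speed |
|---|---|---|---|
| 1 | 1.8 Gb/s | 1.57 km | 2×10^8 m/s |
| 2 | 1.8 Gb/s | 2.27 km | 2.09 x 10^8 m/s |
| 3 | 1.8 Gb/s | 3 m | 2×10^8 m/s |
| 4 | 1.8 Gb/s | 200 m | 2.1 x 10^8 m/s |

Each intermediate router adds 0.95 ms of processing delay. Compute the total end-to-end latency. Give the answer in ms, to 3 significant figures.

2.90 ms

L = 1428 × 8 = 11424 bits.
Transmission delay per hop = L/R = 11424/1800000000 = 0.00634667 ms; 4 hops → 0.0253867 ms.
Propagation delays (d/s per hop): 0.00785, 0.0108612, 1.5e-05, 0.000952381 ms; sum = 0.0196786 ms.
Processing at 3 router(s): 3 × 0.95 ms = 2.85 ms.
End-to-end = 2.90 ms.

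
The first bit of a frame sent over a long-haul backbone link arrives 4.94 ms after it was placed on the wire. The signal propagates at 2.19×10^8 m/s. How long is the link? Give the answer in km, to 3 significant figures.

d = s × t_prop = 219000000 × 0.00494 = 1080 km.

1080 km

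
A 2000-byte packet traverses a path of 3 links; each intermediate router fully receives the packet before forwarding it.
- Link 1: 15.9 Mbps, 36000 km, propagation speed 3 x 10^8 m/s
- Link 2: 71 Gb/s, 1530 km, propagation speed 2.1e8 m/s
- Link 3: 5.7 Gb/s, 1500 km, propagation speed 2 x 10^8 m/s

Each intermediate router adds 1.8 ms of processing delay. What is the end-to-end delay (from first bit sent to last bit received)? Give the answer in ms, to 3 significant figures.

L = 2000 × 8 = 16000 bits.
Transmission delays (L/R per hop): 1.00629, 0.000225352, 0.00280702 ms; sum = 1.00932 ms.
Propagation delays (d/s per hop): 120, 7.28571, 7.5 ms; sum = 134.786 ms.
Processing at 2 router(s): 2 × 1.8 ms = 3.6 ms.
End-to-end = 139 ms.

139 ms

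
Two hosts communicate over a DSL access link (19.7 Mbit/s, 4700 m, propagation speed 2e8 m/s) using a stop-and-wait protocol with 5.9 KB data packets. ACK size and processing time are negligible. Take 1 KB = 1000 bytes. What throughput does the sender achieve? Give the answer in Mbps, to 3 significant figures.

t_tx = L/R = 47200/19700000 = 0.00239594 s.
t_prop = 4700/200000000 = 2.35e-05 s; RTT = 4.7e-05 s.
Cycle = t_tx + RTT = 0.00244294 s.
Throughput = L / cycle = 47200 / 0.00244294 = 19.3 Mbps.

19.3 Mbps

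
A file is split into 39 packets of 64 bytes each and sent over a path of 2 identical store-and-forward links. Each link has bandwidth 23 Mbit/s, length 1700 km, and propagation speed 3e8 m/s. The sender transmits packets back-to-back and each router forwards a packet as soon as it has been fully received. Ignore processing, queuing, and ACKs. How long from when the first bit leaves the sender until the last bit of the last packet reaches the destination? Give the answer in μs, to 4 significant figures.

Per-hop transmission t_tx = L/R = 512/23000000 = 22.2609 μs.
Per-hop propagation t_prop = 1700000/300000000 = 5666.67 μs.
Pipeline fill: first packet needs 2·t_tx to clear all hops; remaining 38 packets each add one t_tx.
Total = (2+39-1)·t_tx + 2·t_prop = 40·22.2609 + 2·5666.67 = 12220 μs.

12220 μs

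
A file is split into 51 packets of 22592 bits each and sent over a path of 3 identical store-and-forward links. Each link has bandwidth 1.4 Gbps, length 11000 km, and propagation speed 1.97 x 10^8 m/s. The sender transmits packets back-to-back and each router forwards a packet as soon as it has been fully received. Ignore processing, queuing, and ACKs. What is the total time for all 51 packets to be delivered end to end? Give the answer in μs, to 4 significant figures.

Per-hop transmission t_tx = L/R = 22592/1400000000 = 16.1371 μs.
Per-hop propagation t_prop = 11000000/197000000 = 55837.6 μs.
Pipeline fill: first packet needs 3·t_tx to clear all hops; remaining 50 packets each add one t_tx.
Total = (3+51-1)·t_tx + 3·t_prop = 53·16.1371 + 3·55837.6 = 168400 μs.

168400 μs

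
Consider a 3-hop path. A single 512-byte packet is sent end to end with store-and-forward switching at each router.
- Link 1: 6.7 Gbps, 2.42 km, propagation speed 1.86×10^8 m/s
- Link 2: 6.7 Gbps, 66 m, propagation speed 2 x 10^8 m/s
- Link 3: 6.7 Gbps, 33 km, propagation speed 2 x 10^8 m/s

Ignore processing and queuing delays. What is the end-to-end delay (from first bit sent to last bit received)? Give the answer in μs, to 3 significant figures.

L = 512 × 8 = 4096 bits.
Transmission delay per hop = L/R = 4096/6700000000 = 0.611343 μs; 3 hops → 1.83403 μs.
Propagation delays (d/s per hop): 13.0108, 0.33, 165 μs; sum = 178.341 μs.
End-to-end = 180 μs.

180 μs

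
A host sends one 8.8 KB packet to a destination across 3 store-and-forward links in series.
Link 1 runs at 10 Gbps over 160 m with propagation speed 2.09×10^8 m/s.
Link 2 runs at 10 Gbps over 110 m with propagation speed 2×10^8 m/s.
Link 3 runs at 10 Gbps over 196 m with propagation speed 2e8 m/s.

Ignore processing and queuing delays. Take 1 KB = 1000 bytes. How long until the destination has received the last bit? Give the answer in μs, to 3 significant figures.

23.4 μs

L = 70400 bits.
Transmission delay per hop = L/R = 70400/10000000000 = 7.04 μs; 3 hops → 21.12 μs.
Propagation delays (d/s per hop): 0.76555, 0.55, 0.98 μs; sum = 2.29555 μs.
End-to-end = 23.4 μs.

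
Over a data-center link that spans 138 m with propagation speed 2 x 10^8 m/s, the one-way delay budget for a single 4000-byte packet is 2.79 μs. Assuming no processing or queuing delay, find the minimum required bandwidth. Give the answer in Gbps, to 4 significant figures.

L = 32000 bits.
Propagation delay = 138 / 200000000 = 0.69 μs.
Transmission budget = 2.79 − 0.69 = 2.1 μs.
R ≥ L / t_tx = 32000 bits / 2.1e-06 s = 15.24 Gbps.

15.24 Gbps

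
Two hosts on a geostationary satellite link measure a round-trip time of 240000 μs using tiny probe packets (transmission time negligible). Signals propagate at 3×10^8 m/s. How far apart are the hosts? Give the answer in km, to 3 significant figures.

One-way propagation = RTT/2 = 120000 μs.
d = s × t = 300000000 × 0.12 = 36000 km.

36000 km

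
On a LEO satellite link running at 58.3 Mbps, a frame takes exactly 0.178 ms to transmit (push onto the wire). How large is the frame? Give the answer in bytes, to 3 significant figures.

L = R × t_tx = 58300000 b/s × 0.000178 s = 10377.4 bits.
In bytes: 10377.4 / 8 = 1300 bytes.

1300 bytes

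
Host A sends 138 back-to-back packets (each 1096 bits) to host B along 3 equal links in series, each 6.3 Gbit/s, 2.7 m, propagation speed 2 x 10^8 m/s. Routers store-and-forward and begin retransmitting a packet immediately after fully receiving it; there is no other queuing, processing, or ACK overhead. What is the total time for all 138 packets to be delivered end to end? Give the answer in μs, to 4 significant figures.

Per-hop transmission t_tx = L/R = 1096/6300000000 = 0.173968 μs.
Per-hop propagation t_prop = 2.7/200000000 = 0.0135 μs.
Pipeline fill: first packet needs 3·t_tx to clear all hops; remaining 137 packets each add one t_tx.
Total = (3+138-1)·t_tx + 3·t_prop = 140·0.173968 + 3·0.0135 = 24.40 μs.

24.40 μs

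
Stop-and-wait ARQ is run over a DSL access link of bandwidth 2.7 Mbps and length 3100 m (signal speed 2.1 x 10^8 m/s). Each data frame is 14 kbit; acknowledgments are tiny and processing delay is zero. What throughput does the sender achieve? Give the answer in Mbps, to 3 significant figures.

2.68 Mbps

t_tx = L/R = 14000/2700000 = 0.00518519 s.
t_prop = 3100/210000000 = 1.47619e-05 s; RTT = 2.95238e-05 s.
Cycle = t_tx + RTT = 0.00521471 s.
Throughput = L / cycle = 14000 / 0.00521471 = 2.68 Mbps.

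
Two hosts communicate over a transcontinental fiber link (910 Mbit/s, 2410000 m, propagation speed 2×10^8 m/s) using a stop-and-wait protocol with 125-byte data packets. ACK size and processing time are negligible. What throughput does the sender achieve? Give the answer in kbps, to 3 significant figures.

t_tx = L/R = 1000/910000000 = 1.0989e-06 s.
t_prop = 2410000/200000000 = 0.01205 s; RTT = 0.0241 s.
Cycle = t_tx + RTT = 0.0241011 s.
Throughput = L / cycle = 1000 / 0.0241011 = 41.5 kbps.

41.5 kbps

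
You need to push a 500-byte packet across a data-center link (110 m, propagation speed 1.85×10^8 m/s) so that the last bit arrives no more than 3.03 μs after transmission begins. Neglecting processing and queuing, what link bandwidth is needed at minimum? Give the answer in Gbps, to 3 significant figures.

L = 4000 bits.
Propagation delay = 110 / 185000000 = 0.594595 μs.
Transmission budget = 3.03 − 0.594595 = 2.43541 μs.
R ≥ L / t_tx = 4000 bits / 2.43541e-06 s = 1.64 Gbps.

1.64 Gbps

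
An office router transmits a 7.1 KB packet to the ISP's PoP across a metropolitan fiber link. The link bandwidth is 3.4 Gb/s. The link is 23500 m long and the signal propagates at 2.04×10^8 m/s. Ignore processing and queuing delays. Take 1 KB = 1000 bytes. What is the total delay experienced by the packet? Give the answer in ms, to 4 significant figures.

0.1319 ms

L = 56800 bits.
Transmission delay = L/R = 56800 / 3400000000 = 0.0167059 ms.
Propagation delay = d/s = 23500 m / 204000000 m/s = 0.115196 ms.
Total = 0.1319 ms.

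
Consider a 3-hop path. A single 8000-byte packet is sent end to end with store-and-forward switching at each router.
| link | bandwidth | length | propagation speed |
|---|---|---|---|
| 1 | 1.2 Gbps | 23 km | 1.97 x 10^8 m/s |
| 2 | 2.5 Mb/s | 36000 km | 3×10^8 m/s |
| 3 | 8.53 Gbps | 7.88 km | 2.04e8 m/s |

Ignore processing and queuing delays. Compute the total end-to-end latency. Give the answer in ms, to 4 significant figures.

145.8 ms

L = 8000 × 8 = 64000 bits.
Transmission delays (L/R per hop): 0.0533333, 25.6, 0.00750293 ms; sum = 25.6608 ms.
Propagation delays (d/s per hop): 0.116751, 120, 0.0386275 ms; sum = 120.155 ms.
End-to-end = 145.8 ms.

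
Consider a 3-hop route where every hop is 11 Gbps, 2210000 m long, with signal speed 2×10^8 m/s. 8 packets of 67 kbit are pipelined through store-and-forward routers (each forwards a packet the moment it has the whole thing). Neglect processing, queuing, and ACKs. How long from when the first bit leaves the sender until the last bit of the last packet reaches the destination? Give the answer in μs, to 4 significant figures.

Per-hop transmission t_tx = L/R = 67000/11000000000 = 6.09091 μs.
Per-hop propagation t_prop = 2210000/200000000 = 11050 μs.
Pipeline fill: first packet needs 3·t_tx to clear all hops; remaining 7 packets each add one t_tx.
Total = (3+8-1)·t_tx + 3·t_prop = 10·6.09091 + 3·11050 = 33210 μs.

33210 μs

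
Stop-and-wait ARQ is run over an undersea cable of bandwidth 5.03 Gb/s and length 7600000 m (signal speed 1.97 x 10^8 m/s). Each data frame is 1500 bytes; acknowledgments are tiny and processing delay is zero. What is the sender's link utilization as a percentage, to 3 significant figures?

t_tx = L/R = 12000/5030000000 = 2.38569e-06 s.
t_prop = 7600000/197000000 = 0.0385787 s; RTT = 0.0771574 s.
Cycle = t_tx + RTT = 0.0771597 s.
Utilization = t_tx / cycle = 2.38569e-06/0.0771597 = 0.00309 %.

0.00309 %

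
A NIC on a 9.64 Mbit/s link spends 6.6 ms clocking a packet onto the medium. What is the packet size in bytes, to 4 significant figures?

7953 bytes

L = R × t_tx = 9640000 b/s × 0.0066 s = 63624 bits.
In bytes: 63624 / 8 = 7953 bytes.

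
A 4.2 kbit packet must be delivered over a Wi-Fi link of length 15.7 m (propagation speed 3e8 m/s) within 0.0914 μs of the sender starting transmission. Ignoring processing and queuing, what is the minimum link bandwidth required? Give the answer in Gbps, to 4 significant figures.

107.5 Gbps

Propagation delay = 15.7 / 300000000 = 0.0523333 μs.
Transmission budget = 0.0914 − 0.0523333 = 0.0390667 μs.
R ≥ L / t_tx = 4200 bits / 3.90667e-08 s = 107.5 Gbps.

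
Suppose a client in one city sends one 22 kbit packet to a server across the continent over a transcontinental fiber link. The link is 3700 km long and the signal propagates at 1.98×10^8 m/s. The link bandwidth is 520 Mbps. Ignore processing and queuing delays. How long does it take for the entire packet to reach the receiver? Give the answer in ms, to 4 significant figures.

L = 22000 bits.
Transmission delay = L/R = 22000 / 520000000 = 0.0423077 ms.
Propagation delay = d/s = 3700000 m / 198000000 m/s = 18.6869 ms.
Total = 18.73 ms.

18.73 ms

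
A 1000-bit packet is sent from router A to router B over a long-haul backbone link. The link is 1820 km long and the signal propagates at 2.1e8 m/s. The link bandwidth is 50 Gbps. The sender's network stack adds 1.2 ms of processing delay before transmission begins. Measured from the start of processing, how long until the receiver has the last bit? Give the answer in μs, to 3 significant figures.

Transmission delay = L/R = 1000 / 50000000000 = 0.02 μs.
Propagation delay = d/s = 1820000 m / 210000000 m/s = 8666.67 μs.
Plus processing delay 1.2 ms = 1200 μs.
Total = 9870 μs.

9870 μs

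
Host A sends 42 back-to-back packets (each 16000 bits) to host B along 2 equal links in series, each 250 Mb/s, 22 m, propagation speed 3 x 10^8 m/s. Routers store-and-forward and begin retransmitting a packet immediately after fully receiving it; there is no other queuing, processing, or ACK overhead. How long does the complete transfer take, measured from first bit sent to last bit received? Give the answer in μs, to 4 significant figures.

Per-hop transmission t_tx = L/R = 16000/250000000 = 64 μs.
Per-hop propagation t_prop = 22/300000000 = 0.0733333 μs.
Pipeline fill: first packet needs 2·t_tx to clear all hops; remaining 41 packets each add one t_tx.
Total = (2+42-1)·t_tx + 2·t_prop = 43·64 + 2·0.0733333 = 2752 μs.

2752 μs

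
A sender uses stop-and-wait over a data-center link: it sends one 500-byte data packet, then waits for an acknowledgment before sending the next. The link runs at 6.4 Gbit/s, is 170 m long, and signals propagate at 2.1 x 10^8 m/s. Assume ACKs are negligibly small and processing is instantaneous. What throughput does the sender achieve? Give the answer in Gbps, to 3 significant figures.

t_tx = L/R = 4000/6400000000 = 6.25e-07 s.
t_prop = 170/210000000 = 8.09524e-07 s; RTT = 1.61905e-06 s.
Cycle = t_tx + RTT = 2.24405e-06 s.
Throughput = L / cycle = 4000 / 2.24405e-06 = 1.78 Gbps.

1.78 Gbps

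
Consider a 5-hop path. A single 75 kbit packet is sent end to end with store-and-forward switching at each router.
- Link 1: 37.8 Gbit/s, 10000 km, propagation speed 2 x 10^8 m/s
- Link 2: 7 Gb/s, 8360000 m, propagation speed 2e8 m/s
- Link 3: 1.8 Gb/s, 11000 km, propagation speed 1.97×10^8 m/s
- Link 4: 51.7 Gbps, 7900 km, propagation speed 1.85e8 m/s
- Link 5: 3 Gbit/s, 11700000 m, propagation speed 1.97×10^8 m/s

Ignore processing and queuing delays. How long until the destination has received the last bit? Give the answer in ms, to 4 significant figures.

L = 75000 bits.
Transmission delays (L/R per hop): 0.00198413, 0.0107143, 0.0416667, 0.00145068, 0.025 ms; sum = 0.0808158 ms.
Propagation delays (d/s per hop): 50, 41.8, 55.8376, 42.7027, 59.3909 ms; sum = 249.731 ms.
End-to-end = 249.8 ms.

249.8 ms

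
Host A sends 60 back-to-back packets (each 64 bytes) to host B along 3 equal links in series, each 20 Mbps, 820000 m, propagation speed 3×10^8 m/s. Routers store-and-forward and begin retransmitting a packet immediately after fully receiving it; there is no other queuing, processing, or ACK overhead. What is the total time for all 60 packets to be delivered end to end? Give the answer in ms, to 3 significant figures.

9.79 ms

Per-hop transmission t_tx = L/R = 512/20000000 = 0.0256 ms.
Per-hop propagation t_prop = 820000/300000000 = 2.73333 ms.
Pipeline fill: first packet needs 3·t_tx to clear all hops; remaining 59 packets each add one t_tx.
Total = (3+60-1)·t_tx + 3·t_prop = 62·0.0256 + 3·2.73333 = 9.79 ms.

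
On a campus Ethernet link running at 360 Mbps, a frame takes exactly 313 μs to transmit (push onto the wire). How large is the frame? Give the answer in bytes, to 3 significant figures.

L = R × t_tx = 360000000 b/s × 0.000313 s = 112680 bits.
In bytes: 112680 / 8 = 14100 bytes.

14100 bytes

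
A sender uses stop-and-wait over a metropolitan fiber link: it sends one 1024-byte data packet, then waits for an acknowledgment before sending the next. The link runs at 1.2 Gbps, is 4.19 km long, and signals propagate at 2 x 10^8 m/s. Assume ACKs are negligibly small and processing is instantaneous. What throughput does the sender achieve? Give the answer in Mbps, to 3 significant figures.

168 Mbps

t_tx = L/R = 8192/1200000000 = 6.82667e-06 s.
t_prop = 4190/200000000 = 2.095e-05 s; RTT = 4.19e-05 s.
Cycle = t_tx + RTT = 4.87267e-05 s.
Throughput = L / cycle = 8192 / 4.87267e-05 = 168 Mbps.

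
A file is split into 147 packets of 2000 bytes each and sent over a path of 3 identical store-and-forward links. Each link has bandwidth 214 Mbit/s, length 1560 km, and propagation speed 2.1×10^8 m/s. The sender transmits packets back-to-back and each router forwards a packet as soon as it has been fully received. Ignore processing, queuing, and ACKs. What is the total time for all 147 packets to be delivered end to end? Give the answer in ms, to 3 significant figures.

33.4 ms

Per-hop transmission t_tx = L/R = 16000/214000000 = 0.0747664 ms.
Per-hop propagation t_prop = 1560000/210000000 = 7.42857 ms.
Pipeline fill: first packet needs 3·t_tx to clear all hops; remaining 146 packets each add one t_tx.
Total = (3+147-1)·t_tx + 3·t_prop = 149·0.0747664 + 3·7.42857 = 33.4 ms.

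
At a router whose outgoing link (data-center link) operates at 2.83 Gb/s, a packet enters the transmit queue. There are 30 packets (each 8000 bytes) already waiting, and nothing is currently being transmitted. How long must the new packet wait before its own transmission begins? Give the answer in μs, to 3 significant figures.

678 μs

Each queued packet: L/R = 64000/2830000000 = 22.6148 μs.
30 queued → 678.445 μs.
Queuing delay = 678 μs.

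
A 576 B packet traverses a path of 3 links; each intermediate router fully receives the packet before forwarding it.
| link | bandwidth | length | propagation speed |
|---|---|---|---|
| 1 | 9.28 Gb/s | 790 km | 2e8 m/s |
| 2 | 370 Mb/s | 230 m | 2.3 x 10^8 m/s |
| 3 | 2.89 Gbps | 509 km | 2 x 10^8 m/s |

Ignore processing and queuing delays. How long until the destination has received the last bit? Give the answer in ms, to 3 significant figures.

6.51 ms

L = 576 × 8 = 4608 bits.
Transmission delays (L/R per hop): 0.000496552, 0.0124541, 0.00159446 ms; sum = 0.0145451 ms.
Propagation delays (d/s per hop): 3.95, 0.001, 2.545 ms; sum = 6.496 ms.
End-to-end = 6.51 ms.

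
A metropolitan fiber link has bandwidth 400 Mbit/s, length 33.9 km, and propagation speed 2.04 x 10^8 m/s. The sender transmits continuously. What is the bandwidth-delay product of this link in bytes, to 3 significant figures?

Propagation delay = 33900 / 204000000 = 0.000166176 s.
BDP = R × t_prop = 400000000 × 0.000166176 = 66470.6 bits.
In bytes: 66470.6/8 = 8310 bytes.

8310 bytes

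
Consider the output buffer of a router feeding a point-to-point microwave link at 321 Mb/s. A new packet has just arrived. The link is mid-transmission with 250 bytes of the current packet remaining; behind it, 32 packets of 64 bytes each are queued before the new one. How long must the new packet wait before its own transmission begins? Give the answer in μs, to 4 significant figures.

57.27 μs

Each queued packet: L/R = 512/321000000 = 1.59502 μs.
32 queued → 51.0405 μs.
Plus remaining 2000 bits of current packet: 6.23053 μs.
Queuing delay = 57.27 μs.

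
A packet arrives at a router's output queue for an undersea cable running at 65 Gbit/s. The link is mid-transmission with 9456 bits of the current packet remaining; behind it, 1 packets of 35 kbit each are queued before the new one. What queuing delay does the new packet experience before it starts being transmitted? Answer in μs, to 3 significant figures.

Each queued packet: L/R = 35000/65000000000 = 0.538462 μs.
1 queued → 0.538462 μs.
Plus remaining 9456 bits of current packet: 0.145477 μs.
Queuing delay = 0.684 μs.

0.684 μs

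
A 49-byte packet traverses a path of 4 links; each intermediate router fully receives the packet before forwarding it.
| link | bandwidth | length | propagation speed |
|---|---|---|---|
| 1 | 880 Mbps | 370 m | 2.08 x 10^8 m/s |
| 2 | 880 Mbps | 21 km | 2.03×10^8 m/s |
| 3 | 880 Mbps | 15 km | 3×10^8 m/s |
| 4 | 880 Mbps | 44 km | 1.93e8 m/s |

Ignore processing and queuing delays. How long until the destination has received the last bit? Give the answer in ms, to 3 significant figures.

L = 49 × 8 = 392 bits.
Transmission delay per hop = L/R = 392/880000000 = 0.000445455 ms; 4 hops → 0.00178182 ms.
Propagation delays (d/s per hop): 0.00177885, 0.103448, 0.05, 0.227979 ms; sum = 0.383206 ms.
End-to-end = 0.385 ms.

0.385 ms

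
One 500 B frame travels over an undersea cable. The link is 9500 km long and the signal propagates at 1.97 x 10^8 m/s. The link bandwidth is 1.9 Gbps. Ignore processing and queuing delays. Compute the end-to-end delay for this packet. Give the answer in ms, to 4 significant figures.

L = 500 × 8 = 4000 bits.
Transmission delay = L/R = 4000 / 1900000000 = 0.00210526 ms.
Propagation delay = d/s = 9500000 m / 197000000 m/s = 48.2234 ms.
Total = 48.23 ms.

48.23 ms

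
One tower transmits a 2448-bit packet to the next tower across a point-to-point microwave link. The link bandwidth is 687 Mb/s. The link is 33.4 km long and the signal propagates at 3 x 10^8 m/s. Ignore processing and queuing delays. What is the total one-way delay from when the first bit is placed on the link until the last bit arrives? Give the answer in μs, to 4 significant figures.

Transmission delay = L/R = 2448 / 687000000 = 3.56332 μs.
Propagation delay = d/s = 33400 m / 300000000 m/s = 111.333 μs.
Total = 114.9 μs.

114.9 μs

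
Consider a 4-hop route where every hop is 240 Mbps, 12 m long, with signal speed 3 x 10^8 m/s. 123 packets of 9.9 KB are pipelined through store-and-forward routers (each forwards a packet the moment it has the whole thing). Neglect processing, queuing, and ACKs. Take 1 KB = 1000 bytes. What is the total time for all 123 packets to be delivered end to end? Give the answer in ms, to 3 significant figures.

41.6 ms

Per-hop transmission t_tx = L/R = 79200/240000000 = 0.33 ms.
Per-hop propagation t_prop = 12/300000000 = 4e-05 ms.
Pipeline fill: first packet needs 4·t_tx to clear all hops; remaining 122 packets each add one t_tx.
Total = (4+123-1)·t_tx + 4·t_prop = 126·0.33 + 4·4e-05 = 41.6 ms.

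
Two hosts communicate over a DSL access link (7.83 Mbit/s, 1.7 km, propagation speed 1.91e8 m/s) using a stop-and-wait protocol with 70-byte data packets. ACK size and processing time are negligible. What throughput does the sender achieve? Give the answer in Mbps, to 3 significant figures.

6.27 Mbps

t_tx = L/R = 560/7830000 = 7.15198e-05 s.
t_prop = 1700/191000000 = 8.90052e-06 s; RTT = 1.7801e-05 s.
Cycle = t_tx + RTT = 8.93208e-05 s.
Throughput = L / cycle = 560 / 8.93208e-05 = 6.27 Mbps.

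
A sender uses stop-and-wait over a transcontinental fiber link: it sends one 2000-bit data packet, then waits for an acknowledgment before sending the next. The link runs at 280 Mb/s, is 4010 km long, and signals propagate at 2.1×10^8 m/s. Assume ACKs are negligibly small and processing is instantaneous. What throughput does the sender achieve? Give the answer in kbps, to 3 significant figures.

t_tx = L/R = 2000/280000000 = 7.14286e-06 s.
t_prop = 4010000/210000000 = 0.0190952 s; RTT = 0.0381905 s.
Cycle = t_tx + RTT = 0.0381976 s.
Throughput = L / cycle = 2000 / 0.0381976 = 52.4 kbps.

52.4 kbps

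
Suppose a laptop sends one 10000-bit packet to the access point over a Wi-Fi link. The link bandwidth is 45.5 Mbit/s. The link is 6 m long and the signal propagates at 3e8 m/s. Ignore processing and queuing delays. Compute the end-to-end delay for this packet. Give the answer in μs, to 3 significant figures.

Transmission delay = L/R = 10000 / 45500000 = 219.78 μs.
Propagation delay = d/s = 6 m / 300000000 m/s = 0.02 μs.
Total = 220 μs.

220 μs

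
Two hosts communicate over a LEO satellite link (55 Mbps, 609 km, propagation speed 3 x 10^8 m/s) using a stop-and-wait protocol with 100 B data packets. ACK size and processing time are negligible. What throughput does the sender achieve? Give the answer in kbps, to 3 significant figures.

196 kbps

t_tx = L/R = 800/55000000 = 1.45455e-05 s.
t_prop = 609000/300000000 = 0.00203 s; RTT = 0.00406 s.
Cycle = t_tx + RTT = 0.00407455 s.
Throughput = L / cycle = 800 / 0.00407455 = 196 kbps.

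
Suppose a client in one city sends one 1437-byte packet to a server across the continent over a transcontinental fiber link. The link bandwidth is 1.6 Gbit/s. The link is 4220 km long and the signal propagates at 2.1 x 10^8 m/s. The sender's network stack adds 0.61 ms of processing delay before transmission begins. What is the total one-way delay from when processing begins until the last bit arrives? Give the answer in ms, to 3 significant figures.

L = 1437 × 8 = 11496 bits.
Transmission delay = L/R = 11496 / 1600000000 = 0.007185 ms.
Propagation delay = d/s = 4220000 m / 210000000 m/s = 20.0952 ms.
Plus processing delay 0.61 ms = 0.61 ms.
Total = 20.7 ms.

20.7 ms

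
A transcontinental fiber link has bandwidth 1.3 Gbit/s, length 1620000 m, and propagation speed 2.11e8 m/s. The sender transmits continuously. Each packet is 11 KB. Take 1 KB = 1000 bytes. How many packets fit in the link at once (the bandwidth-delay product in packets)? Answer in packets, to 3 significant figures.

113 packets

Propagation delay = 1620000 / 211000000 = 0.00767773 s.
BDP = R × t_prop = 1300000000 × 0.00767773 = 9981040 bits.
In packets of 88000 bits: 113 packets.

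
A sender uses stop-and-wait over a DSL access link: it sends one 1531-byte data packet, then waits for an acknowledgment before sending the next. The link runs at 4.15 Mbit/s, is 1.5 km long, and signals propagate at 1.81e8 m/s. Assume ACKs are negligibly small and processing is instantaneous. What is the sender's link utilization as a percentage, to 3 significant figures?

99.4 %

t_tx = L/R = 12248/4.15e+06 = 0.00295133 s.
t_prop = 1500/181000000 = 8.28729e-06 s; RTT = 1.65746e-05 s.
Cycle = t_tx + RTT = 0.0029679 s.
Utilization = t_tx / cycle = 0.00295133/0.0029679 = 99.4 %.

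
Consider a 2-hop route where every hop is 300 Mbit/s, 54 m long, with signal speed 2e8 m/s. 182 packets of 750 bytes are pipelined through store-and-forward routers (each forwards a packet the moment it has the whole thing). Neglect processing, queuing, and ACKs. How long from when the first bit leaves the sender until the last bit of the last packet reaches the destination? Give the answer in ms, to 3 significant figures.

3.66 ms

Per-hop transmission t_tx = L/R = 6000/300000000 = 0.02 ms.
Per-hop propagation t_prop = 54/200000000 = 0.00027 ms.
Pipeline fill: first packet needs 2·t_tx to clear all hops; remaining 181 packets each add one t_tx.
Total = (2+182-1)·t_tx + 2·t_prop = 183·0.02 + 2·0.00027 = 3.66 ms.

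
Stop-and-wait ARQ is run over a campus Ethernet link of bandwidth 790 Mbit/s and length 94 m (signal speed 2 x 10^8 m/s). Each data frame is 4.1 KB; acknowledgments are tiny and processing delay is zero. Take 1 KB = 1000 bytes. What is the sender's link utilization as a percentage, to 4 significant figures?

t_tx = L/R = 32800/790000000 = 4.1519e-05 s.
t_prop = 94/200000000 = 4.7e-07 s; RTT = 9.4e-07 s.
Cycle = t_tx + RTT = 4.2459e-05 s.
Utilization = t_tx / cycle = 4.1519e-05/4.2459e-05 = 97.79 %.

97.79 %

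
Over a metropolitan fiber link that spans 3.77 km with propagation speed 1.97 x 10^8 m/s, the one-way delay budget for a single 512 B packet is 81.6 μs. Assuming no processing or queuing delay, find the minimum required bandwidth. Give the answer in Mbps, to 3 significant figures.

L = 4096 bits.
Propagation delay = 3770 / 197000000 = 19.1371 μs.
Transmission budget = 81.6 − 19.1371 = 62.4629 μs.
R ≥ L / t_tx = 4096 bits / 6.24629e-05 s = 65.6 Mbps.

65.6 Mbps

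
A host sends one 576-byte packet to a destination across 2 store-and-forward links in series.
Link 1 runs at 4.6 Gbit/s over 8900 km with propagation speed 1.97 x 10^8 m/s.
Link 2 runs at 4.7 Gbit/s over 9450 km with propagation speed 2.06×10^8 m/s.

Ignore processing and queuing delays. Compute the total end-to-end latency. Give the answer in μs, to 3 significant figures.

L = 576 × 8 = 4608 bits.
Transmission delays (L/R per hop): 1.00174, 0.980426 μs; sum = 1.98216 μs.
Propagation delays (d/s per hop): 45177.7, 45873.8 μs; sum = 91051.5 μs.
End-to-end = 91100 μs.

91100 μs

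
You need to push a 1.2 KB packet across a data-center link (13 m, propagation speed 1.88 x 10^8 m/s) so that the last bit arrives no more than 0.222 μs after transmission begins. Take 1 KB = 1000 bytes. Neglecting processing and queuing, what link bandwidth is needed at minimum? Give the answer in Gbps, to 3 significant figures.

L = 9600 bits.
Propagation delay = 13 / 188000000 = 0.0691489 μs.
Transmission budget = 0.222 − 0.0691489 = 0.152851 μs.
R ≥ L / t_tx = 9600 bits / 1.52851e-07 s = 62.8 Gbps.

62.8 Gbps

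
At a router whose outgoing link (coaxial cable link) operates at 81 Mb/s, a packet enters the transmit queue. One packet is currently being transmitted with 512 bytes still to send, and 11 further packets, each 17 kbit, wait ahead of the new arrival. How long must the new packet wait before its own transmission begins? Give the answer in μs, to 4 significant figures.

Each queued packet: L/R = 17000/81000000 = 209.877 μs.
11 queued → 2308.64 μs.
Plus remaining 4096 bits of current packet: 50.5679 μs.
Queuing delay = 2359 μs.

2359 μs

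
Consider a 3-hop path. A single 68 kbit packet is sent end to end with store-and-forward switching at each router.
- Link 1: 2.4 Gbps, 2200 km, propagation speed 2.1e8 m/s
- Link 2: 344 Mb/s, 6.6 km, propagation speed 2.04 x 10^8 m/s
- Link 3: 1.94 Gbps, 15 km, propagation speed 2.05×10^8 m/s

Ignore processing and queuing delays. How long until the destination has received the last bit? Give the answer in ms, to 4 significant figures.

L = 68000 bits.
Transmission delays (L/R per hop): 0.0283333, 0.197674, 0.0350515 ms; sum = 0.261059 ms.
Propagation delays (d/s per hop): 10.4762, 0.0323529, 0.0731707 ms; sum = 10.5817 ms.
End-to-end = 10.84 ms.

10.84 ms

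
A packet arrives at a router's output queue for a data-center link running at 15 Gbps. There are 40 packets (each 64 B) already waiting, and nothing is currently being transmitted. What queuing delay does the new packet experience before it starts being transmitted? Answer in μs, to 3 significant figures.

Each queued packet: L/R = 512/15000000000 = 0.0341333 μs.
40 queued → 1.36533 μs.
Queuing delay = 1.37 μs.

1.37 μs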